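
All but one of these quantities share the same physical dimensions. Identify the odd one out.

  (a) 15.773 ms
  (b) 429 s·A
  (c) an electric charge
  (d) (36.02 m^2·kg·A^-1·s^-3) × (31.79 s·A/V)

(a)

Expand each in SI base units:
  (a) s
  (b) A·s = s·A
  (c) [electric charge] = s·A
  (d) [kg·m²·s⁻³·A⁻¹] · [kg⁻¹·m⁻²·s⁴·A²] = s·A
All reduce to s·A except (a), which is s.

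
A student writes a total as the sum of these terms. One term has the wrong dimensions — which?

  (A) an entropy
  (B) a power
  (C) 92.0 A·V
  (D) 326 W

(A)

Dimensions:
  (A) [entropy] = kg·m²·s⁻²·K⁻¹
  (B) [power] = kg·m²·s⁻³
  (C) V·A = J·C⁻¹·A = kg·m²·s⁻³
  (D) W = J·s⁻¹ = kg·m²·s⁻³
All reduce to kg·m²·s⁻³ except (A), which is kg·m²·s⁻²·K⁻¹.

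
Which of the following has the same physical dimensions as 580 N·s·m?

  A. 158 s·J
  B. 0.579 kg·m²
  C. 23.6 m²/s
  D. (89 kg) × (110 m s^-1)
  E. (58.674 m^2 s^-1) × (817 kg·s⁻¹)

Reference: N·m·s = kg·m·s⁻²·m·s = kg·m²·s⁻¹.
Each option:
  A. J·s = N·m·s = kg·m²·s⁻¹  ← same
  B. kg·m²
  C. m²·s⁻¹
  D. [kg] · [m·s⁻¹] = kg·m·s⁻¹
  E. [m²·s⁻¹] · [kg·s⁻¹] = kg·m²·s⁻²
Only A. matches kg·m²·s⁻¹.

A.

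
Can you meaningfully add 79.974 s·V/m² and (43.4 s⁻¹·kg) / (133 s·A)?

Yes

Dimensions:
  79.974 s·V/m²:  V·s·m⁻² = J·C⁻¹·s·m⁻² = kg·s⁻²·A⁻¹
  (43.4 s⁻¹·kg) / (133 s·A):  [kg·s⁻¹] / [s·A] = kg·s⁻²·A⁻¹
Both are kg·s⁻²·A⁻¹, so they have the same dimensions and can be added.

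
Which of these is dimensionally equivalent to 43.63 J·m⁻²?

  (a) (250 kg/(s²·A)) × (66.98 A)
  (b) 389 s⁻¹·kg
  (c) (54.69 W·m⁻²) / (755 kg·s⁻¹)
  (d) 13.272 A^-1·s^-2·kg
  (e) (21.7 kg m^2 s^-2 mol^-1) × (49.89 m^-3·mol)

Reference: J·m⁻² = N·m·m⁻² = kg·s⁻².
Each option:
  (a) [kg·s⁻²·A⁻¹] · [A] = kg·s⁻²  ← same
  (b) kg·s⁻¹
  (c) [kg·s⁻³] / [kg·s⁻¹] = s⁻²
  (d) kg·s⁻²·A⁻¹
  (e) [kg·m²·s⁻²·mol⁻¹] · [m⁻³·mol] = kg·m⁻¹·s⁻²
Only (a) matches kg·s⁻².

(a)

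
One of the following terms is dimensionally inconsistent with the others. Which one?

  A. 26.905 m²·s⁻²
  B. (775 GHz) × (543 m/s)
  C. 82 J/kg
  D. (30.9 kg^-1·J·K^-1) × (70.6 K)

B.

Reduce each to base SI dimensions:
  A. m²·s⁻²
  B. [s⁻¹] · [m·s⁻¹] = m·s⁻²
  C. J·kg⁻¹ = N·m·kg⁻¹ = m²·s⁻²
  D. [m²·s⁻²·K⁻¹] · [K] = m²·s⁻²
All reduce to m²·s⁻² except B., which is m·s⁻².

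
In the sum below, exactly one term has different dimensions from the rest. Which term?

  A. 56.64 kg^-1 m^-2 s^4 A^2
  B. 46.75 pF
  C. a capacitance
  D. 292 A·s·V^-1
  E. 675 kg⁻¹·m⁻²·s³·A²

Work out the base dimensions of each:
  A. kg⁻¹·m⁻²·s⁴·A²
  B. F = C·V⁻¹ = kg⁻¹·m⁻²·s⁴·A²
  C. [capacitance] = kg⁻¹·m⁻²·s⁴·A²
  D. A·s·V⁻¹ = A·s·(J·C⁻¹)⁻¹ = kg⁻¹·m⁻²·s⁴·A²
  E. kg⁻¹·m⁻²·s³·A²
All reduce to kg⁻¹·m⁻²·s⁴·A² except E., which is kg⁻¹·m⁻²·s³·A².

E.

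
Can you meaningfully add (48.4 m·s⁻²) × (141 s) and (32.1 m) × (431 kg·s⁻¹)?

In SI base units:
  (48.4 m·s⁻²) × (141 s):  [m·s⁻²] · [s] = m·s⁻¹
  (32.1 m) × (431 kg·s⁻¹):  [m] · [kg·s⁻¹] = kg·m·s⁻¹
m·s⁻¹ ≠ kg·m·s⁻¹, so they cannot be added.

No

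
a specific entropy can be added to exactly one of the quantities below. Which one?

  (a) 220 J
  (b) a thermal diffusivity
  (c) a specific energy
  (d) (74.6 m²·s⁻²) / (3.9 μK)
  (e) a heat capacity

(d)

Reference: [specific entropy] = m²·s⁻²·K⁻¹.
Each option:
  (a) J = N·m = kg·m²·s⁻²
  (b) [thermal diffusivity] = m²·s⁻¹
  (c) [specific energy] = m²·s⁻²
  (d) [m²·s⁻²] / [K] = m²·s⁻²·K⁻¹  ← same
  (e) [heat capacity] = kg·m²·s⁻²·K⁻¹
Only (d) matches m²·s⁻²·K⁻¹.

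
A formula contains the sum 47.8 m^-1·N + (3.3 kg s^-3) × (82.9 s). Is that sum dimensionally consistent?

Yes

Expand each in SI base units:
  47.8 m^-1·N:  N·m⁻¹ = kg·m·s⁻²·m⁻¹ = kg·s⁻²
  (3.3 kg s^-3) × (82.9 s):  [kg·s⁻³] · [s] = kg·s⁻²
Both are kg·s⁻², so they have the same dimensions and can be added.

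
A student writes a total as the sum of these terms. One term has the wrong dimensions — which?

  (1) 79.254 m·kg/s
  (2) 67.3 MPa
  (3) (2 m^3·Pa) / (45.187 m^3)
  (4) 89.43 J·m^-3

Expand each in SI base units:
  (1) kg·m·s⁻¹
  (2) Pa = N·m⁻² = kg·m⁻¹·s⁻²
  (3) [kg·m²·s⁻²] / [m³] = kg·m⁻¹·s⁻²
  (4) J·m⁻³ = N·m·m⁻³ = kg·m⁻¹·s⁻²
All reduce to kg·m⁻¹·s⁻² except (1), which is kg·m·s⁻¹.

(1)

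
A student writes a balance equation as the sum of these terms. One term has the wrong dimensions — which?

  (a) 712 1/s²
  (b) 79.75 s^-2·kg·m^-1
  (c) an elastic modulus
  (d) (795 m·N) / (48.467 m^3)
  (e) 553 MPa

(a)

In SI base units:
  (a) s⁻²
  (b) kg·m⁻¹·s⁻²
  (c) [elastic modulus] = kg·m⁻¹·s⁻²
  (d) [kg·m²·s⁻²] / [m³] = kg·m⁻¹·s⁻²
  (e) Pa = N·m⁻² = kg·m⁻¹·s⁻²
All reduce to kg·m⁻¹·s⁻² except (a), which is s⁻².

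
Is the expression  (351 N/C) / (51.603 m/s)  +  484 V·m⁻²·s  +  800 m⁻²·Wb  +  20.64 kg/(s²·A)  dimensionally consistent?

Yes

Work out the base dimensions of each:
  (351 N/C) / (51.603 m/s):  [kg·m·s⁻³·A⁻¹] / [m·s⁻¹] = kg·s⁻²·A⁻¹
  484 V·m⁻²·s:  V·s·m⁻² = J·C⁻¹·s·m⁻² = kg·s⁻²·A⁻¹
  800 m⁻²·Wb:  Wb·m⁻² = V·s·m⁻² = kg·s⁻²·A⁻¹
  20.64 kg/(s²·A):  kg·s⁻²·A⁻¹
Every term reduces to kg·s⁻²·A⁻¹.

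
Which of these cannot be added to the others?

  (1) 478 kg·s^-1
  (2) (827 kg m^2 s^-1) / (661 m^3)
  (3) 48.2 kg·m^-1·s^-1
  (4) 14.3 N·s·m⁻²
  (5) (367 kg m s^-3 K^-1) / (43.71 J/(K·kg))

Expand each in SI base units:
  (1) kg·s⁻¹
  (2) [kg·m²·s⁻¹] / [m³] = kg·m⁻¹·s⁻¹
  (3) kg·m⁻¹·s⁻¹
  (4) N·s·m⁻² = kg·m·s⁻²·s·m⁻² = kg·m⁻¹·s⁻¹
  (5) [kg·m·s⁻³·K⁻¹] / [m²·s⁻²·K⁻¹] = kg·m⁻¹·s⁻¹
All reduce to kg·m⁻¹·s⁻¹ except (1), which is kg·s⁻¹.

(1)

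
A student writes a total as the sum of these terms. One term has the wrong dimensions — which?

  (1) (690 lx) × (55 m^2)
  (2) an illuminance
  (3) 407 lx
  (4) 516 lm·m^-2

(1)

Dimensions:
  (1) [m⁻²·cd] · [m²] = cd
  (2) [illuminance] = m⁻²·cd
  (3) lx = lm·m⁻² = m⁻²·cd
  (4) lm·m⁻² = cd·m⁻² = m⁻²·cd
All reduce to m⁻²·cd except (1), which is cd.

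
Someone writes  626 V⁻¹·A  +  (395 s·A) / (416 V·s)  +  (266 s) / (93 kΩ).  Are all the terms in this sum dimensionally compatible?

No

Expand each in SI base units:
  626 V⁻¹·A:  A·V⁻¹ = A·(J·C⁻¹)⁻¹ = kg⁻¹·m⁻²·s³·A²
  (395 s·A) / (416 V·s):  [s·A] / [kg·m²·s⁻²·A⁻¹] = kg⁻¹·m⁻²·s³·A²
  (266 s) / (93 kΩ):  [s] / [kg·m²·s⁻³·A⁻²] = kg⁻¹·m⁻²·s⁴·A²
The terms do not share a single dimension (kg⁻¹·m⁻²·s³·A² vs kg⁻¹·m⁻²·s⁴·A²).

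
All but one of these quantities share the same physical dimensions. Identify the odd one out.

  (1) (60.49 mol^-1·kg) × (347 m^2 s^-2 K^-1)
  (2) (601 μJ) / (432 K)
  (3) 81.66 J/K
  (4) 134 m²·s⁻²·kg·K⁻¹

(1)

Reduce each to base SI dimensions:
  (1) [kg·mol⁻¹] · [m²·s⁻²·K⁻¹] = kg·m²·s⁻²·K⁻¹·mol⁻¹
  (2) [kg·m²·s⁻²] / [K] = kg·m²·s⁻²·K⁻¹
  (3) J·K⁻¹ = N·m·K⁻¹ = kg·m²·s⁻²·K⁻¹
  (4) kg·m²·s⁻²·K⁻¹
All reduce to kg·m²·s⁻²·K⁻¹ except (1), which is kg·m²·s⁻²·K⁻¹·mol⁻¹.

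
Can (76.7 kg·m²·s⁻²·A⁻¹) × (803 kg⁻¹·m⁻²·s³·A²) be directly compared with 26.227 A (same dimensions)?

No

Reduce each to base SI dimensions:
  (76.7 kg·m²·s⁻²·A⁻¹) × (803 kg⁻¹·m⁻²·s³·A²):  [kg·m²·s⁻²·A⁻¹] · [kg⁻¹·m⁻²·s³·A²] = s·A
  26.227 A:  A
s·A ≠ A, so they cannot be added.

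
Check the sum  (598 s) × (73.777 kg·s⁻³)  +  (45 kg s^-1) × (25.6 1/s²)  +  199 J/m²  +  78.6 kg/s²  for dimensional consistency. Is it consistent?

Reduce each to base SI dimensions:
  (598 s) × (73.777 kg·s⁻³):  [s] · [kg·s⁻³] = kg·s⁻²
  (45 kg s^-1) × (25.6 1/s²):  [kg·s⁻¹] · [s⁻²] = kg·s⁻³
  199 J/m²:  J·m⁻² = N·m·m⁻² = kg·s⁻²
  78.6 kg/s²:  kg·s⁻²
The terms do not share a single dimension (kg·s⁻² vs kg·s⁻³).

No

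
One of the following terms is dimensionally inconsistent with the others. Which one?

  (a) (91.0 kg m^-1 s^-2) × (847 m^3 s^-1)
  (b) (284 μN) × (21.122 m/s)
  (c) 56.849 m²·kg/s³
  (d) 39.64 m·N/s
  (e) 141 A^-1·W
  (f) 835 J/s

(e)

Expand each in SI base units:
  (a) [kg·m⁻¹·s⁻²] · [m³·s⁻¹] = kg·m²·s⁻³
  (b) [kg·m·s⁻²] · [m·s⁻¹] = kg·m²·s⁻³
  (c) kg·m²·s⁻³
  (d) N·m·s⁻¹ = kg·m·s⁻²·m·s⁻¹ = kg·m²·s⁻³
  (e) W·A⁻¹ = J·s⁻¹·A⁻¹ = kg·m²·s⁻³·A⁻¹
  (f) J·s⁻¹ = N·m·s⁻¹ = kg·m²·s⁻³
All reduce to kg·m²·s⁻³ except (e), which is kg·m²·s⁻³·A⁻¹.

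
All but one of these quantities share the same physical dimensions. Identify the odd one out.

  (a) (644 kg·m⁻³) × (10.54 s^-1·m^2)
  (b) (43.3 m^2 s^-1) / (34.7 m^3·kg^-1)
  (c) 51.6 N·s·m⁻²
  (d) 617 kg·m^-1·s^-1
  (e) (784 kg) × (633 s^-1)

Reduce each to base SI dimensions:
  (a) [kg·m⁻³] · [m²·s⁻¹] = kg·m⁻¹·s⁻¹
  (b) [m²·s⁻¹] / [kg⁻¹·m³] = kg·m⁻¹·s⁻¹
  (c) N·s·m⁻² = kg·m·s⁻²·s·m⁻² = kg·m⁻¹·s⁻¹
  (d) kg·m⁻¹·s⁻¹
  (e) [kg] · [s⁻¹] = kg·s⁻¹
All reduce to kg·m⁻¹·s⁻¹ except (e), which is kg·s⁻¹.

(e)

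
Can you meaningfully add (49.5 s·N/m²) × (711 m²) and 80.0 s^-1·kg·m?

Work out the base dimensions of each:
  (49.5 s·N/m²) × (711 m²):  [kg·m⁻¹·s⁻¹] · [m²] = kg·m·s⁻¹
  80.0 s^-1·kg·m:  kg·m·s⁻¹
Both are kg·m·s⁻¹, so they have the same dimensions and can be added.

Yes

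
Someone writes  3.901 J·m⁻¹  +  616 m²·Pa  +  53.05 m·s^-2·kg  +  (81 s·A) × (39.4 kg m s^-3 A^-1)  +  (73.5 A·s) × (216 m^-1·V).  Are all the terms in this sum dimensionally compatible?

Reduce each to base SI dimensions:
  3.901 J·m⁻¹:  J·m⁻¹ = N·m·m⁻¹ = kg·m·s⁻²
  616 m²·Pa:  Pa·m² = N·m⁻²·m² = kg·m·s⁻²
  53.05 m·s^-2·kg:  kg·m·s⁻²
  (81 s·A) × (39.4 kg m s^-3 A^-1):  [s·A] · [kg·m·s⁻³·A⁻¹] = kg·m·s⁻²
  (73.5 A·s) × (216 m^-1·V):  [s·A] · [kg·m·s⁻³·A⁻¹] = kg·m·s⁻²
Every term reduces to kg·m·s⁻².

Yes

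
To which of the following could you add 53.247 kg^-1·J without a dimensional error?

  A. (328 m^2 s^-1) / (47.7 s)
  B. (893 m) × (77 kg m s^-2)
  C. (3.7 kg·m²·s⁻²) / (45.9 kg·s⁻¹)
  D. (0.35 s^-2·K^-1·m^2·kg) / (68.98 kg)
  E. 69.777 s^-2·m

Reference: J·kg⁻¹ = N·m·kg⁻¹ = m²·s⁻².
Each option:
  A. [m²·s⁻¹] / [s] = m²·s⁻²  ← same
  B. [m] · [kg·m·s⁻²] = kg·m²·s⁻²
  C. [kg·m²·s⁻²] / [kg·s⁻¹] = m²·s⁻¹
  D. [kg·m²·s⁻²·K⁻¹] / [kg] = m²·s⁻²·K⁻¹
  E. m·s⁻²
Only A. matches m²·s⁻².

A.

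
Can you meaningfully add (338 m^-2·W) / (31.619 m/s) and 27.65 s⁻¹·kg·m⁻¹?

No

Dimensions:
  (338 m^-2·W) / (31.619 m/s):  [kg·s⁻³] / [m·s⁻¹] = kg·m⁻¹·s⁻²
  27.65 s⁻¹·kg·m⁻¹:  kg·m⁻¹·s⁻¹
kg·m⁻¹·s⁻² ≠ kg·m⁻¹·s⁻¹, so they cannot be added.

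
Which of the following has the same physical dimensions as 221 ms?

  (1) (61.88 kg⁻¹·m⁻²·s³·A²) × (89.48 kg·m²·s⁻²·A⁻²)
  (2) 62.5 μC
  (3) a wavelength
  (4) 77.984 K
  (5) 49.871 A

Reference: s.
Each option:
  (1) [kg⁻¹·m⁻²·s³·A²] · [kg·m²·s⁻²·A⁻²] = s  ← same
  (2) C = s·A
  (3) [wavelength] = m
  (4) K
  (5) A
Only (1) matches s.

(1)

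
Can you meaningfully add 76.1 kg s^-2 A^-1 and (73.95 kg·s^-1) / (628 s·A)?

Reduce each to base SI dimensions:
  76.1 kg s^-2 A^-1:  kg·s⁻²·A⁻¹
  (73.95 kg·s^-1) / (628 s·A):  [kg·s⁻¹] / [s·A] = kg·s⁻²·A⁻¹
Both are kg·s⁻²·A⁻¹, so they have the same dimensions and can be added.

Yes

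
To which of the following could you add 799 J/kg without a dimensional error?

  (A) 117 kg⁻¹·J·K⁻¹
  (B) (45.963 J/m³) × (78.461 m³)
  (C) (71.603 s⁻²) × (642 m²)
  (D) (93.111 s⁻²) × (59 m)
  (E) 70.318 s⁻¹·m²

Reference: J·kg⁻¹ = N·m·kg⁻¹ = m²·s⁻².
Each option:
  (A) J·kg⁻¹·K⁻¹ = N·m·kg⁻¹·K⁻¹ = m²·s⁻²·K⁻¹
  (B) [kg·m⁻¹·s⁻²] · [m³] = kg·m²·s⁻²
  (C) [s⁻²] · [m²] = m²·s⁻²  ← same
  (D) [s⁻²] · [m] = m·s⁻²
  (E) m²·s⁻¹
Only (C) matches m²·s⁻².

(C)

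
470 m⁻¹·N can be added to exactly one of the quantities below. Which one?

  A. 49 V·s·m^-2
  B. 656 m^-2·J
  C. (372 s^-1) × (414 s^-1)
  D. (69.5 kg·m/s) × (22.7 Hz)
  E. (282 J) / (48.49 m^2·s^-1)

Reference: N·m⁻¹ = kg·m·s⁻²·m⁻¹ = kg·s⁻².
Each option:
  A. V·s·m⁻² = J·C⁻¹·s·m⁻² = kg·s⁻²·A⁻¹
  B. J·m⁻² = N·m·m⁻² = kg·s⁻²  ← same
  C. [s⁻¹] · [s⁻¹] = s⁻²
  D. [kg·m·s⁻¹] · [s⁻¹] = kg·m·s⁻²
  E. [kg·m²·s⁻²] / [m²·s⁻¹] = kg·s⁻¹
Only B. matches kg·s⁻².

B.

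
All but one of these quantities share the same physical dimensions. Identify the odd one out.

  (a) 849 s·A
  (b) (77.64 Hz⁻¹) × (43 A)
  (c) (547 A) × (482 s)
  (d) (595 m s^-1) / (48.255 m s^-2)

(d)

Reduce each to base SI dimensions:
  (a) A·s = s·A
  (b) [s] · [A] = s·A
  (c) [A] · [s] = s·A
  (d) [m·s⁻¹] / [m·s⁻²] = s
All reduce to s·A except (d), which is s.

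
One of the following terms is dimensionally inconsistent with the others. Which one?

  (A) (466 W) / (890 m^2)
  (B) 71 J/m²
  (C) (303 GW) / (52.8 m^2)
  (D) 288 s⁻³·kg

Work out the base dimensions of each:
  (A) [kg·m²·s⁻³] / [m²] = kg·s⁻³
  (B) J·m⁻² = N·m·m⁻² = kg·s⁻²
  (C) [kg·m²·s⁻³] / [m²] = kg·s⁻³
  (D) kg·s⁻³
All reduce to kg·s⁻³ except (B), which is kg·s⁻².

(B)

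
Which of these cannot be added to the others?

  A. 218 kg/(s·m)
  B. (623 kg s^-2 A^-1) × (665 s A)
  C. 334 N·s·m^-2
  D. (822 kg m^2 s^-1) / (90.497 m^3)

B.

Work out the base dimensions of each:
  A. kg·m⁻¹·s⁻¹
  B. [kg·s⁻²·A⁻¹] · [s·A] = kg·s⁻¹
  C. N·s·m⁻² = kg·m·s⁻²·s·m⁻² = kg·m⁻¹·s⁻¹
  D. [kg·m²·s⁻¹] / [m³] = kg·m⁻¹·s⁻¹
All reduce to kg·m⁻¹·s⁻¹ except B., which is kg·s⁻¹.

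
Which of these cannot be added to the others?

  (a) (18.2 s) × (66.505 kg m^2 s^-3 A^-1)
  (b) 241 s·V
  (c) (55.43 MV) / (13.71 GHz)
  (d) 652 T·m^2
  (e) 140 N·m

Work out the base dimensions of each:
  (a) [s] · [kg·m²·s⁻³·A⁻¹] = kg·m²·s⁻²·A⁻¹
  (b) V·s = J·C⁻¹·s = kg·m²·s⁻²·A⁻¹
  (c) [kg·m²·s⁻³·A⁻¹] / [s⁻¹] = kg·m²·s⁻²·A⁻¹
  (d) T·m² = Wb·m⁻²·m² = kg·m²·s⁻²·A⁻¹
  (e) N·m = kg·m·s⁻²·m = kg·m²·s⁻²
All reduce to kg·m²·s⁻²·A⁻¹ except (e), which is kg·m²·s⁻².

(e)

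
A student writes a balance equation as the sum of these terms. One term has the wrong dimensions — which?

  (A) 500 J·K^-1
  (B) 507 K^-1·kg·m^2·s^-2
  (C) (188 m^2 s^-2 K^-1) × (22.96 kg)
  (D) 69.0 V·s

(D)

Expand each in SI base units:
  (A) J·K⁻¹ = N·m·K⁻¹ = kg·m²·s⁻²·K⁻¹
  (B) kg·m²·s⁻²·K⁻¹
  (C) [m²·s⁻²·K⁻¹] · [kg] = kg·m²·s⁻²·K⁻¹
  (D) V·s = J·C⁻¹·s = kg·m²·s⁻²·A⁻¹
All reduce to kg·m²·s⁻²·K⁻¹ except (D), which is kg·m²·s⁻²·A⁻¹.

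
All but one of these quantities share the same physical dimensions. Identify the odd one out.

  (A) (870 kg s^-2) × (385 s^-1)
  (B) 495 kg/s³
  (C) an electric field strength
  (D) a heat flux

Work out the base dimensions of each:
  (A) [kg·s⁻²] · [s⁻¹] = kg·s⁻³
  (B) kg·s⁻³
  (C) [electric field strength] = kg·m·s⁻³·A⁻¹
  (D) [heat flux] = kg·s⁻³
All reduce to kg·s⁻³ except (C), which is kg·m·s⁻³·A⁻¹.

(C)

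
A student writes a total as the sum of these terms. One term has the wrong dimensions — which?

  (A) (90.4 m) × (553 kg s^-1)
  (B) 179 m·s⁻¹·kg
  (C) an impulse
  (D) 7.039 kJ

(D)

Work out the base dimensions of each:
  (A) [m] · [kg·s⁻¹] = kg·m·s⁻¹
  (B) kg·m·s⁻¹
  (C) [impulse] = kg·m·s⁻¹
  (D) J = N·m = kg·m²·s⁻²
All reduce to kg·m·s⁻¹ except (D), which is kg·m²·s⁻².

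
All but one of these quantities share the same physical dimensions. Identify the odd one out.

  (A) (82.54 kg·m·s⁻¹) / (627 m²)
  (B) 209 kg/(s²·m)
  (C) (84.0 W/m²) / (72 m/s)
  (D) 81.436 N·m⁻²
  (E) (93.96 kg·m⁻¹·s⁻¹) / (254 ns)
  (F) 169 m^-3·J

In SI base units:
  (A) [kg·m·s⁻¹] / [m²] = kg·m⁻¹·s⁻¹
  (B) kg·m⁻¹·s⁻²
  (C) [kg·s⁻³] / [m·s⁻¹] = kg·m⁻¹·s⁻²
  (D) N·m⁻² = kg·m·s⁻²·m⁻² = kg·m⁻¹·s⁻²
  (E) [kg·m⁻¹·s⁻¹] / [s] = kg·m⁻¹·s⁻²
  (F) J·m⁻³ = N·m·m⁻³ = kg·m⁻¹·s⁻²
All reduce to kg·m⁻¹·s⁻² except (A), which is kg·m⁻¹·s⁻¹.

(A)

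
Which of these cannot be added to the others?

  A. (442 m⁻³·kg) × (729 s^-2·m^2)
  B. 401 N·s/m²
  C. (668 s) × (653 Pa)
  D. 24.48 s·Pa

A.

Reduce each to base SI dimensions:
  A. [kg·m⁻³] · [m²·s⁻²] = kg·m⁻¹·s⁻²
  B. N·s·m⁻² = kg·m·s⁻²·s·m⁻² = kg·m⁻¹·s⁻¹
  C. [s] · [kg·m⁻¹·s⁻²] = kg·m⁻¹·s⁻¹
  D. Pa·s = N·m⁻²·s = kg·m⁻¹·s⁻¹
All reduce to kg·m⁻¹·s⁻¹ except A., which is kg·m⁻¹·s⁻².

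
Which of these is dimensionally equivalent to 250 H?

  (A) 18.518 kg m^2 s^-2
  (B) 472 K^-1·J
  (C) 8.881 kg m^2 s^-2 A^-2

(C)

Reference: H = V·s·A⁻¹ = kg·m²·s⁻²·A⁻².
Each option:
  (A) kg·m²·s⁻²
  (B) J·K⁻¹ = N·m·K⁻¹ = kg·m²·s⁻²·K⁻¹
  (C) kg·m²·s⁻²·A⁻²  ← same
Only (C) matches kg·m²·s⁻²·A⁻².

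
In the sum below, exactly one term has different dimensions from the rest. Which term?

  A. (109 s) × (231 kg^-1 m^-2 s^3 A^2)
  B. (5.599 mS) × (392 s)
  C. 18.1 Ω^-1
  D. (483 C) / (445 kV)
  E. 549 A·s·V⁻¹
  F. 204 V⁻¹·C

C.

Work out the base dimensions of each:
  A. [s] · [kg⁻¹·m⁻²·s³·A²] = kg⁻¹·m⁻²·s⁴·A²
  B. [kg⁻¹·m⁻²·s³·A²] · [s] = kg⁻¹·m⁻²·s⁴·A²
  C. Ω⁻¹ = (V·A⁻¹)⁻¹ = kg⁻¹·m⁻²·s³·A²
  D. [s·A] / [kg·m²·s⁻³·A⁻¹] = kg⁻¹·m⁻²·s⁴·A²
  E. A·s·V⁻¹ = A·s·(J·C⁻¹)⁻¹ = kg⁻¹·m⁻²·s⁴·A²
  F. C·V⁻¹ = s·A·(J·C⁻¹)⁻¹ = kg⁻¹·m⁻²·s⁴·A²
All reduce to kg⁻¹·m⁻²·s⁴·A² except C., which is kg⁻¹·m⁻²·s³·A².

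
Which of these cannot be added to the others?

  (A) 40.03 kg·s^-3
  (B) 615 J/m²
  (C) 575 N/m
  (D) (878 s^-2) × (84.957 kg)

(A)

Expand each in SI base units:
  (A) kg·s⁻³
  (B) J·m⁻² = N·m·m⁻² = kg·s⁻²
  (C) N·m⁻¹ = kg·m·s⁻²·m⁻¹ = kg·s⁻²
  (D) [s⁻²] · [kg] = kg·s⁻²
All reduce to kg·s⁻² except (A), which is kg·s⁻³.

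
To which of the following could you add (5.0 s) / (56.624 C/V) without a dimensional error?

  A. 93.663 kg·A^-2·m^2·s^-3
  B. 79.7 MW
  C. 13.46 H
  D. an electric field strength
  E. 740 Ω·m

Reference: [s] / [kg⁻¹·m⁻²·s⁴·A²] = kg·m²·s⁻³·A⁻².
Each option:
  A. kg·m²·s⁻³·A⁻²  ← same
  B. W = J·s⁻¹ = kg·m²·s⁻³
  C. H = V·s·A⁻¹ = kg·m²·s⁻²·A⁻²
  D. [electric field strength] = kg·m·s⁻³·A⁻¹
  E. Ω·m = V·A⁻¹·m = kg·m³·s⁻³·A⁻²
Only A. matches kg·m²·s⁻³·A⁻².

A.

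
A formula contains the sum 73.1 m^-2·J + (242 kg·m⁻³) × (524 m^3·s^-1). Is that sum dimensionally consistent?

Work out the base dimensions of each:
  73.1 m^-2·J:  J·m⁻² = N·m·m⁻² = kg·s⁻²
  (242 kg·m⁻³) × (524 m^3·s^-1):  [kg·m⁻³] · [m³·s⁻¹] = kg·s⁻¹
kg·s⁻² ≠ kg·s⁻¹, so they cannot be added.

No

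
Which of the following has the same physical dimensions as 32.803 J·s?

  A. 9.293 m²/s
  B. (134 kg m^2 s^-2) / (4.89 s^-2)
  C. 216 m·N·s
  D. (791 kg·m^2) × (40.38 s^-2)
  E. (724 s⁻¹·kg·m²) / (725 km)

C.

Reference: J·s = N·m·s = kg·m²·s⁻¹.
Each option:
  A. m²·s⁻¹
  B. [kg·m²·s⁻²] / [s⁻²] = kg·m²
  C. N·m·s = kg·m·s⁻²·m·s = kg·m²·s⁻¹  ← same
  D. [kg·m²] · [s⁻²] = kg·m²·s⁻²
  E. [kg·m²·s⁻¹] / [m] = kg·m·s⁻¹
Only C. matches kg·m²·s⁻¹.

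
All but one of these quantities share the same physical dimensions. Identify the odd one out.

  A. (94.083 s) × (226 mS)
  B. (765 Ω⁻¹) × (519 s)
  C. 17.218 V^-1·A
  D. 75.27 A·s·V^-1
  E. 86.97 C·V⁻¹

Dimensions:
  A. [s] · [kg⁻¹·m⁻²·s³·A²] = kg⁻¹·m⁻²·s⁴·A²
  B. [kg⁻¹·m⁻²·s³·A²] · [s] = kg⁻¹·m⁻²·s⁴·A²
  C. A·V⁻¹ = A·(J·C⁻¹)⁻¹ = kg⁻¹·m⁻²·s³·A²
  D. A·s·V⁻¹ = A·s·(J·C⁻¹)⁻¹ = kg⁻¹·m⁻²·s⁴·A²
  E. C·V⁻¹ = s·A·(J·C⁻¹)⁻¹ = kg⁻¹·m⁻²·s⁴·A²
All reduce to kg⁻¹·m⁻²·s⁴·A² except C., which is kg⁻¹·m⁻²·s³·A².

C.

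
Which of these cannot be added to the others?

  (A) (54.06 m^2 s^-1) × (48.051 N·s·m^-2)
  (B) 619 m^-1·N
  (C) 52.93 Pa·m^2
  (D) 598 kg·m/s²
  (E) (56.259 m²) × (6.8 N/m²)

(B)

Reduce each to base SI dimensions:
  (A) [m²·s⁻¹] · [kg·m⁻¹·s⁻¹] = kg·m·s⁻²
  (B) N·m⁻¹ = kg·m·s⁻²·m⁻¹ = kg·s⁻²
  (C) Pa·m² = N·m⁻²·m² = kg·m·s⁻²
  (D) kg·m·s⁻²
  (E) [m²] · [kg·m⁻¹·s⁻²] = kg·m·s⁻²
All reduce to kg·m·s⁻² except (B), which is kg·s⁻².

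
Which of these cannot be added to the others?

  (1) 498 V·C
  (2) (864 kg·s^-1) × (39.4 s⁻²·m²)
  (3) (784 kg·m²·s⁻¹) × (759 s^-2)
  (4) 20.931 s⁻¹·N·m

Dimensions:
  (1) C·V = s·A·J·C⁻¹ = kg·m²·s⁻²
  (2) [kg·s⁻¹] · [m²·s⁻²] = kg·m²·s⁻³
  (3) [kg·m²·s⁻¹] · [s⁻²] = kg·m²·s⁻³
  (4) N·m·s⁻¹ = kg·m·s⁻²·m·s⁻¹ = kg·m²·s⁻³
All reduce to kg·m²·s⁻³ except (1), which is kg·m²·s⁻².

(1)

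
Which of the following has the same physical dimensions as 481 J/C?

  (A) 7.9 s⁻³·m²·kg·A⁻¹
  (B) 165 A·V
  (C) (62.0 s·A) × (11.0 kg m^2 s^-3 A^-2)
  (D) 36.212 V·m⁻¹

(A)

Reference: J·C⁻¹ = N·m·(s·A)⁻¹ = kg·m²·s⁻³·A⁻¹.
Each option:
  (A) kg·m²·s⁻³·A⁻¹  ← same
  (B) V·A = J·C⁻¹·A = kg·m²·s⁻³
  (C) [s·A] · [kg·m²·s⁻³·A⁻²] = kg·m²·s⁻²·A⁻¹
  (D) V·m⁻¹ = J·C⁻¹·m⁻¹ = kg·m·s⁻³·A⁻¹
Only (A) matches kg·m²·s⁻³·A⁻¹.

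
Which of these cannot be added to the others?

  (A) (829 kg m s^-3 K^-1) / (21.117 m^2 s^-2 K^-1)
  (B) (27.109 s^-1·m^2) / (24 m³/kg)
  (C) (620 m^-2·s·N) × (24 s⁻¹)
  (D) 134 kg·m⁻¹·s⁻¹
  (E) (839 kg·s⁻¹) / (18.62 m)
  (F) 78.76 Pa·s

(C)

Expand each in SI base units:
  (A) [kg·m·s⁻³·K⁻¹] / [m²·s⁻²·K⁻¹] = kg·m⁻¹·s⁻¹
  (B) [m²·s⁻¹] / [kg⁻¹·m³] = kg·m⁻¹·s⁻¹
  (C) [kg·m⁻¹·s⁻¹] · [s⁻¹] = kg·m⁻¹·s⁻²
  (D) kg·m⁻¹·s⁻¹
  (E) [kg·s⁻¹] / [m] = kg·m⁻¹·s⁻¹
  (F) Pa·s = N·m⁻²·s = kg·m⁻¹·s⁻¹
All reduce to kg·m⁻¹·s⁻¹ except (C), which is kg·m⁻¹·s⁻².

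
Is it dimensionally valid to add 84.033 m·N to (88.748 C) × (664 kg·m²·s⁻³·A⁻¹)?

Yes

Dimensions:
  84.033 m·N:  N·m = kg·m·s⁻²·m = kg·m²·s⁻²
  (88.748 C) × (664 kg·m²·s⁻³·A⁻¹):  [s·A] · [kg·m²·s⁻³·A⁻¹] = kg·m²·s⁻²
Both are kg·m²·s⁻², so they have the same dimensions and can be added.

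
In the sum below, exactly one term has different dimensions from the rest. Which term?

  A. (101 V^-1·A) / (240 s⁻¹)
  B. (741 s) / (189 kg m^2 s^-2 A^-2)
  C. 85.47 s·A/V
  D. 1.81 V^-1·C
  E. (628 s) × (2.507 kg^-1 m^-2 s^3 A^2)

B.

Reduce each to base SI dimensions:
  A. [kg⁻¹·m⁻²·s³·A²] / [s⁻¹] = kg⁻¹·m⁻²·s⁴·A²
  B. [s] / [kg·m²·s⁻²·A⁻²] = kg⁻¹·m⁻²·s³·A²
  C. A·s·V⁻¹ = A·s·(J·C⁻¹)⁻¹ = kg⁻¹·m⁻²·s⁴·A²
  D. C·V⁻¹ = s·A·(J·C⁻¹)⁻¹ = kg⁻¹·m⁻²·s⁴·A²
  E. [s] · [kg⁻¹·m⁻²·s³·A²] = kg⁻¹·m⁻²·s⁴·A²
All reduce to kg⁻¹·m⁻²·s⁴·A² except B., which is kg⁻¹·m⁻²·s³·A².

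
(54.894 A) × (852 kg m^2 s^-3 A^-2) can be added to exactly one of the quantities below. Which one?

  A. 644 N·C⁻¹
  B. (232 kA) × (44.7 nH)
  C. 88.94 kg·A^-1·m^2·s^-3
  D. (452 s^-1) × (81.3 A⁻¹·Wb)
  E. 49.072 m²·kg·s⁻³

Reference: [A] · [kg·m²·s⁻³·A⁻²] = kg·m²·s⁻³·A⁻¹.
Each option:
  A. N·C⁻¹ = kg·m·s⁻²·(s·A)⁻¹ = kg·m·s⁻³·A⁻¹
  B. [A] · [kg·m²·s⁻²·A⁻²] = kg·m²·s⁻²·A⁻¹
  C. kg·m²·s⁻³·A⁻¹  ← same
  D. [s⁻¹] · [kg·m²·s⁻²·A⁻²] = kg·m²·s⁻³·A⁻²
  E. kg·m²·s⁻³
Only C. matches kg·m²·s⁻³·A⁻¹.

C.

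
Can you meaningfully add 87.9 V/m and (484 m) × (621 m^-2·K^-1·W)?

No

In SI base units:
  87.9 V/m:  V·m⁻¹ = J·C⁻¹·m⁻¹ = kg·m·s⁻³·A⁻¹
  (484 m) × (621 m^-2·K^-1·W):  [m] · [kg·s⁻³·K⁻¹] = kg·m·s⁻³·K⁻¹
kg·m·s⁻³·A⁻¹ ≠ kg·m·s⁻³·K⁻¹, so they cannot be added.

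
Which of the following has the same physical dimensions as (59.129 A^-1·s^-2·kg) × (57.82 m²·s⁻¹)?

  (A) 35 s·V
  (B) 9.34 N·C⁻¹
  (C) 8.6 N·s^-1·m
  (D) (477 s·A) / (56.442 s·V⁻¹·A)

Reference: [kg·s⁻²·A⁻¹] · [m²·s⁻¹] = kg·m²·s⁻³·A⁻¹.
Each option:
  (A) V·s = J·C⁻¹·s = kg·m²·s⁻²·A⁻¹
  (B) N·C⁻¹ = kg·m·s⁻²·(s·A)⁻¹ = kg·m·s⁻³·A⁻¹
  (C) N·m·s⁻¹ = kg·m·s⁻²·m·s⁻¹ = kg·m²·s⁻³
  (D) [s·A] / [kg⁻¹·m⁻²·s⁴·A²] = kg·m²·s⁻³·A⁻¹  ← same
Only (D) matches kg·m²·s⁻³·A⁻¹.

(D)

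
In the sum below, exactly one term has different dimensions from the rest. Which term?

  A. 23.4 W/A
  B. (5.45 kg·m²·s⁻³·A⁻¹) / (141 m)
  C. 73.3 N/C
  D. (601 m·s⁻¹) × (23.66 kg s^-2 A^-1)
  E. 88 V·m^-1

A.

Expand each in SI base units:
  A. W·A⁻¹ = J·s⁻¹·A⁻¹ = kg·m²·s⁻³·A⁻¹
  B. [kg·m²·s⁻³·A⁻¹] / [m] = kg·m·s⁻³·A⁻¹
  C. N·C⁻¹ = kg·m·s⁻²·(s·A)⁻¹ = kg·m·s⁻³·A⁻¹
  D. [m·s⁻¹] · [kg·s⁻²·A⁻¹] = kg·m·s⁻³·A⁻¹
  E. V·m⁻¹ = J·C⁻¹·m⁻¹ = kg·m·s⁻³·A⁻¹
All reduce to kg·m·s⁻³·A⁻¹ except A., which is kg·m²·s⁻³·A⁻¹.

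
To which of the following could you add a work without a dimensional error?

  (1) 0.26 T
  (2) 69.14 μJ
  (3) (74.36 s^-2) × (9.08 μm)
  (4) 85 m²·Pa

(2)

Reference: [work] = kg·m²·s⁻².
Each option:
  (1) T = Wb·m⁻² = kg·s⁻²·A⁻¹
  (2) J = N·m = kg·m²·s⁻²  ← same
  (3) [s⁻²] · [m] = m·s⁻²
  (4) Pa·m² = N·m⁻²·m² = kg·m·s⁻²
Only (2) matches kg·m²·s⁻².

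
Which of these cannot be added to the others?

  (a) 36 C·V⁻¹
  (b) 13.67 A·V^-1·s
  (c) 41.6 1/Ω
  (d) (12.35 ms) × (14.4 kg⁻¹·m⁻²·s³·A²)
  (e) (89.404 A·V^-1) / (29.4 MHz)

In SI base units:
  (a) C·V⁻¹ = s·A·(J·C⁻¹)⁻¹ = kg⁻¹·m⁻²·s⁴·A²
  (b) A·s·V⁻¹ = A·s·(J·C⁻¹)⁻¹ = kg⁻¹·m⁻²·s⁴·A²
  (c) Ω⁻¹ = (V·A⁻¹)⁻¹ = kg⁻¹·m⁻²·s³·A²
  (d) [s] · [kg⁻¹·m⁻²·s³·A²] = kg⁻¹·m⁻²·s⁴·A²
  (e) [kg⁻¹·m⁻²·s³·A²] / [s⁻¹] = kg⁻¹·m⁻²·s⁴·A²
All reduce to kg⁻¹·m⁻²·s⁴·A² except (c), which is kg⁻¹·m⁻²·s³·A².

(c)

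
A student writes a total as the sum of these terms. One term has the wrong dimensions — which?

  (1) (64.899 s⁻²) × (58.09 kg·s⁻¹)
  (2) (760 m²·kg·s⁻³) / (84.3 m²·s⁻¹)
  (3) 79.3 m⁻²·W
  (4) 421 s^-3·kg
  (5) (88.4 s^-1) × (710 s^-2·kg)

In SI base units:
  (1) [s⁻²] · [kg·s⁻¹] = kg·s⁻³
  (2) [kg·m²·s⁻³] / [m²·s⁻¹] = kg·s⁻²
  (3) W·m⁻² = J·s⁻¹·m⁻² = kg·s⁻³
  (4) kg·s⁻³
  (5) [s⁻¹] · [kg·s⁻²] = kg·s⁻³
All reduce to kg·s⁻³ except (2), which is kg·s⁻².

(2)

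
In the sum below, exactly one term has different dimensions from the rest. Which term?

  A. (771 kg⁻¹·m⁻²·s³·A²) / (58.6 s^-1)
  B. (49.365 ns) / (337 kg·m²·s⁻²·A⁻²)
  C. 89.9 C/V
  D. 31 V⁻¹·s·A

B.

Dimensions:
  A. [kg⁻¹·m⁻²·s³·A²] / [s⁻¹] = kg⁻¹·m⁻²·s⁴·A²
  B. [s] / [kg·m²·s⁻²·A⁻²] = kg⁻¹·m⁻²·s³·A²
  C. C·V⁻¹ = s·A·(J·C⁻¹)⁻¹ = kg⁻¹·m⁻²·s⁴·A²
  D. A·s·V⁻¹ = A·s·(J·C⁻¹)⁻¹ = kg⁻¹·m⁻²·s⁴·A²
All reduce to kg⁻¹·m⁻²·s⁴·A² except B., which is kg⁻¹·m⁻²·s³·A².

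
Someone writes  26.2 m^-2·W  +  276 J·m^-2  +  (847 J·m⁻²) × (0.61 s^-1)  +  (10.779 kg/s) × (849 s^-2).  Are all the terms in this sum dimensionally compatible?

No

Expand each in SI base units:
  26.2 m^-2·W:  W·m⁻² = J·s⁻¹·m⁻² = kg·s⁻³
  276 J·m^-2:  J·m⁻² = N·m·m⁻² = kg·s⁻²
  (847 J·m⁻²) × (0.61 s^-1):  [kg·s⁻²] · [s⁻¹] = kg·s⁻³
  (10.779 kg/s) × (849 s^-2):  [kg·s⁻¹] · [s⁻²] = kg·s⁻³
The terms do not share a single dimension (kg·s⁻² vs kg·s⁻³).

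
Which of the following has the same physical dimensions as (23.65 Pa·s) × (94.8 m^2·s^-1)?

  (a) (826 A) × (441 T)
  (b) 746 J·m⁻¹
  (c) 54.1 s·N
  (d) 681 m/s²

Reference: [kg·m⁻¹·s⁻¹] · [m²·s⁻¹] = kg·m·s⁻².
Each option:
  (a) [A] · [kg·s⁻²·A⁻¹] = kg·s⁻²
  (b) J·m⁻¹ = N·m·m⁻¹ = kg·m·s⁻²  ← same
  (c) N·s = kg·m·s⁻²·s = kg·m·s⁻¹
  (d) m·s⁻²
Only (b) matches kg·m·s⁻².

(b)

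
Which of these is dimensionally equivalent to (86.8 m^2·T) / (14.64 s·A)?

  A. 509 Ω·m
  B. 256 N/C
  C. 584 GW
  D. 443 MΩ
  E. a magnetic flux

Reference: [kg·m²·s⁻²·A⁻¹] / [s·A] = kg·m²·s⁻³·A⁻².
Each option:
  A. Ω·m = V·A⁻¹·m = kg·m³·s⁻³·A⁻²
  B. N·C⁻¹ = kg·m·s⁻²·(s·A)⁻¹ = kg·m·s⁻³·A⁻¹
  C. W = J·s⁻¹ = kg·m²·s⁻³
  D. Ω = V·A⁻¹ = kg·m²·s⁻³·A⁻²  ← same
  E. [magnetic flux] = kg·m²·s⁻²·A⁻¹
Only D. matches kg·m²·s⁻³·A⁻².

D.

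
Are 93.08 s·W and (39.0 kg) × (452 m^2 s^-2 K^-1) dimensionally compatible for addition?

No

Expand each in SI base units:
  93.08 s·W:  W·s = J·s⁻¹·s = kg·m²·s⁻²
  (39.0 kg) × (452 m^2 s^-2 K^-1):  [kg] · [m²·s⁻²·K⁻¹] = kg·m²·s⁻²·K⁻¹
kg·m²·s⁻² ≠ kg·m²·s⁻²·K⁻¹, so they cannot be added.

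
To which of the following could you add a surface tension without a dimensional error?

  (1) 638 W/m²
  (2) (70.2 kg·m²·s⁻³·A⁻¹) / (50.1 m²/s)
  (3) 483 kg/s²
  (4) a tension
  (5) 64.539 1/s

Reference: [surface tension] = kg·s⁻².
Each option:
  (1) W·m⁻² = J·s⁻¹·m⁻² = kg·s⁻³
  (2) [kg·m²·s⁻³·A⁻¹] / [m²·s⁻¹] = kg·s⁻²·A⁻¹
  (3) kg·s⁻²  ← same
  (4) [tension] = kg·m·s⁻²
  (5) s⁻¹
Only (3) matches kg·s⁻².

(3)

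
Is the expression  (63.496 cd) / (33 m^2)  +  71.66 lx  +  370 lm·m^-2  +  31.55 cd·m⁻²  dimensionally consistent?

Dimensions:
  (63.496 cd) / (33 m^2):  [cd] / [m²] = m⁻²·cd
  71.66 lx:  lx = lm·m⁻² = m⁻²·cd
  370 lm·m^-2:  lm·m⁻² = cd·m⁻² = m⁻²·cd
  31.55 cd·m⁻²:  cd·m⁻² = m⁻²·cd
Every term reduces to m⁻²·cd.

Yes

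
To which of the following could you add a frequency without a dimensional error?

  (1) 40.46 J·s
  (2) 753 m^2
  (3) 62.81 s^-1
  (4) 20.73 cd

(3)

Reference: [frequency] = s⁻¹.
Each option:
  (1) J·s = N·m·s = kg·m²·s⁻¹
  (2) m²
  (3) s⁻¹  ← same
  (4) cd
Only (3) matches s⁻¹.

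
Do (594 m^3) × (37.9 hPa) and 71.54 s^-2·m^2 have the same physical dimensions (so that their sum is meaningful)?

No

Reduce each to base SI dimensions:
  (594 m^3) × (37.9 hPa):  [m³] · [kg·m⁻¹·s⁻²] = kg·m²·s⁻²
  71.54 s^-2·m^2:  m²·s⁻²
kg·m²·s⁻² ≠ m²·s⁻², so they cannot be added.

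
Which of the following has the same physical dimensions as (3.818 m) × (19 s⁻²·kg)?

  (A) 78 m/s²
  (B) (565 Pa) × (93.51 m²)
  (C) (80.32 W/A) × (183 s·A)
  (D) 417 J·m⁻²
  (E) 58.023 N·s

(B)

Reference: [m] · [kg·s⁻²] = kg·m·s⁻².
Each option:
  (A) m·s⁻²
  (B) [kg·m⁻¹·s⁻²] · [m²] = kg·m·s⁻²  ← same
  (C) [kg·m²·s⁻³·A⁻¹] · [s·A] = kg·m²·s⁻²
  (D) J·m⁻² = N·m·m⁻² = kg·s⁻²
  (E) N·s = kg·m·s⁻²·s = kg·m·s⁻¹
Only (B) matches kg·m·s⁻².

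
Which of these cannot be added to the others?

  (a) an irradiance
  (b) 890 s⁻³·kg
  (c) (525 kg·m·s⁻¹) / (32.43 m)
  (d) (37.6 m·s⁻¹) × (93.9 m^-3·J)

Dimensions:
  (a) [irradiance] = kg·s⁻³
  (b) kg·s⁻³
  (c) [kg·m·s⁻¹] / [m] = kg·s⁻¹
  (d) [m·s⁻¹] · [kg·m⁻¹·s⁻²] = kg·s⁻³
All reduce to kg·s⁻³ except (c), which is kg·s⁻¹.

(c)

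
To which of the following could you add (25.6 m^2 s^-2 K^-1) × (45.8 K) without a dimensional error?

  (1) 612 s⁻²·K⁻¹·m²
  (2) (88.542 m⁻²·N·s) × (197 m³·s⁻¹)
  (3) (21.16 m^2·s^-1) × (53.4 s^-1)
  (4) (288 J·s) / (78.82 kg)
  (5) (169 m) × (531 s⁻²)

Reference: [m²·s⁻²·K⁻¹] · [K] = m²·s⁻².
Each option:
  (1) m²·s⁻²·K⁻¹
  (2) [kg·m⁻¹·s⁻¹] · [m³·s⁻¹] = kg·m²·s⁻²
  (3) [m²·s⁻¹] · [s⁻¹] = m²·s⁻²  ← same
  (4) [kg·m²·s⁻¹] / [kg] = m²·s⁻¹
  (5) [m] · [s⁻²] = m·s⁻²
Only (3) matches m²·s⁻².

(3)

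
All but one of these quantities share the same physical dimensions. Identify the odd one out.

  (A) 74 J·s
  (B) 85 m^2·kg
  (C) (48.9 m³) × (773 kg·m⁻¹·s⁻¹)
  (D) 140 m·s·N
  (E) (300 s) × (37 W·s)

(B)

Work out the base dimensions of each:
  (A) J·s = N·m·s = kg·m²·s⁻¹
  (B) kg·m²
  (C) [m³] · [kg·m⁻¹·s⁻¹] = kg·m²·s⁻¹
  (D) N·m·s = kg·m·s⁻²·m·s = kg·m²·s⁻¹
  (E) [s] · [kg·m²·s⁻²] = kg·m²·s⁻¹
All reduce to kg·m²·s⁻¹ except (B), which is kg·m².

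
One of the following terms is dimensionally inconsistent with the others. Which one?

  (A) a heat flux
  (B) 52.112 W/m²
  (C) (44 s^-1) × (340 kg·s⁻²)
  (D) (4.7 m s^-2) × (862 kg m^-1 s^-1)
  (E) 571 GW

Work out the base dimensions of each:
  (A) [heat flux] = kg·s⁻³
  (B) W·m⁻² = J·s⁻¹·m⁻² = kg·s⁻³
  (C) [s⁻¹] · [kg·s⁻²] = kg·s⁻³
  (D) [m·s⁻²] · [kg·m⁻¹·s⁻¹] = kg·s⁻³
  (E) W = J·s⁻¹ = kg·m²·s⁻³
All reduce to kg·s⁻³ except (E), which is kg·m²·s⁻³.

(E)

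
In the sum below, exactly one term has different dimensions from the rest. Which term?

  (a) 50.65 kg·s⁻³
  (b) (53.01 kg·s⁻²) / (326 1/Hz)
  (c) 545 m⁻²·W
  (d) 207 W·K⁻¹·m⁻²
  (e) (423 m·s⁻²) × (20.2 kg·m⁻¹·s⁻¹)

Reduce each to base SI dimensions:
  (a) kg·s⁻³
  (b) [kg·s⁻²] / [s] = kg·s⁻³
  (c) W·m⁻² = J·s⁻¹·m⁻² = kg·s⁻³
  (d) W·m⁻²·K⁻¹ = J·s⁻¹·m⁻²·K⁻¹ = kg·s⁻³·K⁻¹
  (e) [m·s⁻²] · [kg·m⁻¹·s⁻¹] = kg·s⁻³
All reduce to kg·s⁻³ except (d), which is kg·s⁻³·K⁻¹.

(d)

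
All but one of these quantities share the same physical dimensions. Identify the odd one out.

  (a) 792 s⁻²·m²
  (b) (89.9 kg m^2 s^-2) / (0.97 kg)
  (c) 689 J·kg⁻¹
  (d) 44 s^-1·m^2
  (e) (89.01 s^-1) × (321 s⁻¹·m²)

Expand each in SI base units:
  (a) m²·s⁻²
  (b) [kg·m²·s⁻²] / [kg] = m²·s⁻²
  (c) J·kg⁻¹ = N·m·kg⁻¹ = m²·s⁻²
  (d) m²·s⁻¹
  (e) [s⁻¹] · [m²·s⁻¹] = m²·s⁻²
All reduce to m²·s⁻² except (d), which is m²·s⁻¹.

(d)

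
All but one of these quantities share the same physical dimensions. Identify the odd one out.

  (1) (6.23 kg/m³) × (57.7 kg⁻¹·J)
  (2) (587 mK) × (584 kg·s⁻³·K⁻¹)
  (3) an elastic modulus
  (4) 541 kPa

Work out the base dimensions of each:
  (1) [kg·m⁻³] · [m²·s⁻²] = kg·m⁻¹·s⁻²
  (2) [K] · [kg·s⁻³·K⁻¹] = kg·s⁻³
  (3) [elastic modulus] = kg·m⁻¹·s⁻²
  (4) Pa = N·m⁻² = kg·m⁻¹·s⁻²
All reduce to kg·m⁻¹·s⁻² except (2), which is kg·s⁻³.

(2)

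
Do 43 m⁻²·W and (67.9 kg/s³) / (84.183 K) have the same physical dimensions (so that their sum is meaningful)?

No

Expand each in SI base units:
  43 m⁻²·W:  W·m⁻² = J·s⁻¹·m⁻² = kg·s⁻³
  (67.9 kg/s³) / (84.183 K):  [kg·s⁻³] / [K] = kg·s⁻³·K⁻¹
kg·s⁻³ ≠ kg·s⁻³·K⁻¹, so they cannot be added.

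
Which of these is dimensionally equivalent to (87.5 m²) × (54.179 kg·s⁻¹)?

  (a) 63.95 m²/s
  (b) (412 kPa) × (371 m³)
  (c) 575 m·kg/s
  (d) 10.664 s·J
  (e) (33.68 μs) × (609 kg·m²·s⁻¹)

Reference: [m²] · [kg·s⁻¹] = kg·m²·s⁻¹.
Each option:
  (a) m²·s⁻¹
  (b) [kg·m⁻¹·s⁻²] · [m³] = kg·m²·s⁻²
  (c) kg·m·s⁻¹
  (d) J·s = N·m·s = kg·m²·s⁻¹  ← same
  (e) [s] · [kg·m²·s⁻¹] = kg·m²
Only (d) matches kg·m²·s⁻¹.

(d)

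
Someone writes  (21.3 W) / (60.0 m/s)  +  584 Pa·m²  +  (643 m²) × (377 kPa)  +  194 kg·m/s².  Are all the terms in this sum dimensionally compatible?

In SI base units:
  (21.3 W) / (60.0 m/s):  [kg·m²·s⁻³] / [m·s⁻¹] = kg·m·s⁻²
  584 Pa·m²:  Pa·m² = N·m⁻²·m² = kg·m·s⁻²
  (643 m²) × (377 kPa):  [m²] · [kg·m⁻¹·s⁻²] = kg·m·s⁻²
  194 kg·m/s²:  kg·m·s⁻²
Every term reduces to kg·m·s⁻².

Yes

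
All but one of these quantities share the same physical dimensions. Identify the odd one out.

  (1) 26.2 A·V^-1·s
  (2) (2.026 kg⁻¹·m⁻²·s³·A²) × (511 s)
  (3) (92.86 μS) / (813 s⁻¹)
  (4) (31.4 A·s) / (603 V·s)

(4)

Work out the base dimensions of each:
  (1) A·s·V⁻¹ = A·s·(J·C⁻¹)⁻¹ = kg⁻¹·m⁻²·s⁴·A²
  (2) [kg⁻¹·m⁻²·s³·A²] · [s] = kg⁻¹·m⁻²·s⁴·A²
  (3) [kg⁻¹·m⁻²·s³·A²] / [s⁻¹] = kg⁻¹·m⁻²·s⁴·A²
  (4) [s·A] / [kg·m²·s⁻²·A⁻¹] = kg⁻¹·m⁻²·s³·A²
All reduce to kg⁻¹·m⁻²·s⁴·A² except (4), which is kg⁻¹·m⁻²·s³·A².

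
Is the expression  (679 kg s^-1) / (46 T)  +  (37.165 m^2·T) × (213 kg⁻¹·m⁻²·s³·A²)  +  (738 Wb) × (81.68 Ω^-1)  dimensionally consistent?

Expand each in SI base units:
  (679 kg s^-1) / (46 T):  [kg·s⁻¹] / [kg·s⁻²·A⁻¹] = s·A
  (37.165 m^2·T) × (213 kg⁻¹·m⁻²·s³·A²):  [kg·m²·s⁻²·A⁻¹] · [kg⁻¹·m⁻²·s³·A²] = s·A
  (738 Wb) × (81.68 Ω^-1):  [kg·m²·s⁻²·A⁻¹] · [kg⁻¹·m⁻²·s³·A²] = s·A
Every term reduces to s·A.

Yes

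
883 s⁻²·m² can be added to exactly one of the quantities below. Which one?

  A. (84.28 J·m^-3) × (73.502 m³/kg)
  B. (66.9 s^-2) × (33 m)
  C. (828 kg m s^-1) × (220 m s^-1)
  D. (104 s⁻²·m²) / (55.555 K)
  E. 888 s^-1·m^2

A.

Reference: m²·s⁻².
Each option:
  A. [kg·m⁻¹·s⁻²] · [kg⁻¹·m³] = m²·s⁻²  ← same
  B. [s⁻²] · [m] = m·s⁻²
  C. [kg·m·s⁻¹] · [m·s⁻¹] = kg·m²·s⁻²
  D. [m²·s⁻²] / [K] = m²·s⁻²·K⁻¹
  E. m²·s⁻¹
Only A. matches m²·s⁻².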